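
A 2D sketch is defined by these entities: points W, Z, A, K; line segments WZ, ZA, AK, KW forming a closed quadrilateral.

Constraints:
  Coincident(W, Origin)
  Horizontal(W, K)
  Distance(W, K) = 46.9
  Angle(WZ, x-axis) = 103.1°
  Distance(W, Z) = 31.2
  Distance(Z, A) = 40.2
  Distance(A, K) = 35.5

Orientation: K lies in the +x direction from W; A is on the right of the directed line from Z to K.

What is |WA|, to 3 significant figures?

12.8

Checks: WZ at 103.1° ✓; |ZA| = 40.20 ✓; |AK| = 35.50 ✓.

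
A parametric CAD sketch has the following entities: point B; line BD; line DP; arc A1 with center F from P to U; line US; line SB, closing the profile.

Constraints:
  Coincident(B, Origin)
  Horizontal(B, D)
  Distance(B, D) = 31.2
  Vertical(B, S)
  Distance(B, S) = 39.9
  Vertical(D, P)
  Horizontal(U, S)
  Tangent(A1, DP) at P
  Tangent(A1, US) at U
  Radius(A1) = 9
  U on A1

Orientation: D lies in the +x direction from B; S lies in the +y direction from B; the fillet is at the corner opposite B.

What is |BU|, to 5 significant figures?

45.660

The virtual corner opposite B is at (31.200, 39.900). Since A1 is tangent to DP there, FP ⟂ DP and the tangent condition forces FU to be normal to US, with radius 9.0, so the center F sits 9.0 in from both sides at F = (22.200, 30.900). That places the tangent points at P = (31.200, 30.900) on DP and U = (22.200, 39.900) on US. Then |BU| = |U − B| = 45.660.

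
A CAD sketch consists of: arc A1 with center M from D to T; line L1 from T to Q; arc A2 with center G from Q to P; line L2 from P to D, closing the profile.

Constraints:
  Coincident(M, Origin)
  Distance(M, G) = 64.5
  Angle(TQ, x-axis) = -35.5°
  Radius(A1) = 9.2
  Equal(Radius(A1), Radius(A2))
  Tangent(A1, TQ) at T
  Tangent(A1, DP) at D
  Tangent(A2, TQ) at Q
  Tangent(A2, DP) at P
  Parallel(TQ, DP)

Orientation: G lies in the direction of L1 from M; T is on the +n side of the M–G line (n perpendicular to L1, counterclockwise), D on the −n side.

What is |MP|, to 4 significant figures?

65.15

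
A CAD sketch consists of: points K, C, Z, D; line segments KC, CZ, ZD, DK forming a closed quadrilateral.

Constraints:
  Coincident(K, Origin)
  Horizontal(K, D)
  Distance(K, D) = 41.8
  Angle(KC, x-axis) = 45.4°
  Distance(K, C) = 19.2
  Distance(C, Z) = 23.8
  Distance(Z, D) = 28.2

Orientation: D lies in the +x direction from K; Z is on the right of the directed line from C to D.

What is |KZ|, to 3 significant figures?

18.4

Checks: |CZ| = 23.80 ✓; |ZD| = 28.20 ✓.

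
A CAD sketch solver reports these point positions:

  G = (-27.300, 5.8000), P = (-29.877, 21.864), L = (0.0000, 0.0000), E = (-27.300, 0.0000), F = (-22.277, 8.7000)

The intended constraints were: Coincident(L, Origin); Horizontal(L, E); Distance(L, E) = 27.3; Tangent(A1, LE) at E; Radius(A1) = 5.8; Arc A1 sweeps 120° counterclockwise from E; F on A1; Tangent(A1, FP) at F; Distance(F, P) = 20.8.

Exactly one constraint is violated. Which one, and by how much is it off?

Distance(F, P) = 20.8 — off by 5.60.

L = (0.00, 0.00) ✓; L.y = 0.00, E.y = 0.00 ✓; |LE| = 27.30 ✓; ∠(GE, EL) = 90.00° ✓; |GE| = 5.800 ✓; bearing(G→F) − bearing(G→E) = 120.0° ✓; |GF| = 5.800 ✓; ∠(GF, FP) = 90.00° ✓; |FP| = 15.20 ✗.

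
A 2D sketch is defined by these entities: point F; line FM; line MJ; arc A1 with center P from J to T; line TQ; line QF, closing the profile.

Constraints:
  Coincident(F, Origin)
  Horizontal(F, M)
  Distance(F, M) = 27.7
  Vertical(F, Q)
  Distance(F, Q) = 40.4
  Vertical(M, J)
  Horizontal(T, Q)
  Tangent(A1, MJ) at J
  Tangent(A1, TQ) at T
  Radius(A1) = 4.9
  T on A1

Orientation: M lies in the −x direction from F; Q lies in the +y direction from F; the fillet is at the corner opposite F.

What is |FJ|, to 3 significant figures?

45.0

The virtual corner opposite F is at (-27.7, 40.4). The tangent condition forces PJ to be normal to MJ and since A1 is tangent to TQ there, PT ⟂ TQ, with radius 4.9, so the center P sits 4.9 in from both sides at P = (-22.8, 35.5). That places the tangent points at J = (-27.7, 35.5) on MJ and T = (-22.8, 40.4) on TQ. Then |FJ| = |J − F| = 45.0.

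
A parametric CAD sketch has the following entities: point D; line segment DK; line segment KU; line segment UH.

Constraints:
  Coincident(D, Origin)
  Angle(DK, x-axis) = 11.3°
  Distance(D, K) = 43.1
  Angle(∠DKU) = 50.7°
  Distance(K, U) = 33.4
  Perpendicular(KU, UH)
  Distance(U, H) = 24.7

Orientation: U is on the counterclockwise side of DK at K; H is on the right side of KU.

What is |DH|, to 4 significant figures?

58.37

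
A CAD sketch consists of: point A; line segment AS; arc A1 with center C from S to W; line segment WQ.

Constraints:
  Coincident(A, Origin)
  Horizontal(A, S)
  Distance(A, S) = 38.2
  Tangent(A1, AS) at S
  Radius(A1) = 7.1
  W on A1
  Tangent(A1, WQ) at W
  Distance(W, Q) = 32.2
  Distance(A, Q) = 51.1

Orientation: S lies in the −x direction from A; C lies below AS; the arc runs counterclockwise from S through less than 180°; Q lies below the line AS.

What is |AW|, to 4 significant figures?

45.82

Checks: |CW| = 7.100 ✓; ∠(CW, WQ) = 90.00° ✓; |WQ| = 32.20 ✓; |AQ| = 51.10 ✓.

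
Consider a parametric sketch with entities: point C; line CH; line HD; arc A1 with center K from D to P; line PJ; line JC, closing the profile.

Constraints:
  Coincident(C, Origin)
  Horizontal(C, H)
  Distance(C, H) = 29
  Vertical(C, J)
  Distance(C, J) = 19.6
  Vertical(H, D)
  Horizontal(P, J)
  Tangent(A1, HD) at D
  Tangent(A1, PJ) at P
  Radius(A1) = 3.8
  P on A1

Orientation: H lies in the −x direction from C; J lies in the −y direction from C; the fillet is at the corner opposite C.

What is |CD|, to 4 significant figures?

33.02

C is at the origin; CH is horizontal with |CH| = 29.0 and H on the −x side, so H = (-29.00, 0.000). CJ is vertical with |CJ| = 19.6 and J on the −y side, so J = (0.000, -19.60). The virtual corner opposite C is at (-29.00, -19.60). Since A1 is tangent to HD there, KD ⟂ HD and tangency of A1 to PJ means the radius KP is perpendicular to PJ, with radius 3.8, so the center K sits 3.8 in from both sides at K = (-25.20, -15.80). That places the tangent points at D = (-29.00, -15.80) on HD and P = (-25.20, -19.60) on PJ. Then |CD| = |D − C| = 33.02.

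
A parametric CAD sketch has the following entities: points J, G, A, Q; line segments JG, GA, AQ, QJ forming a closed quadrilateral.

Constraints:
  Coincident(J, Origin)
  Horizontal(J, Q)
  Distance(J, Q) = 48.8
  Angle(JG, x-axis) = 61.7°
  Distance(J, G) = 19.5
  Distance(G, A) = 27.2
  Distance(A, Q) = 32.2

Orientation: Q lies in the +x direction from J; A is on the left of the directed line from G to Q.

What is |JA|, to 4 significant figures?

44.36

Checks: JG at 61.70° ✓; |GA| = 27.20 ✓; |AQ| = 32.20 ✓.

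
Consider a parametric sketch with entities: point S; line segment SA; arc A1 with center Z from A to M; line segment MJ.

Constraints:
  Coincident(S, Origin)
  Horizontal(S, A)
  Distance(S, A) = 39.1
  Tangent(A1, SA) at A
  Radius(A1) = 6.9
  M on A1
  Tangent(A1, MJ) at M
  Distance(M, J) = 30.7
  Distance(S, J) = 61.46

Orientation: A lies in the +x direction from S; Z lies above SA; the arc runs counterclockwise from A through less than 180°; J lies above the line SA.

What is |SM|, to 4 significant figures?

46.37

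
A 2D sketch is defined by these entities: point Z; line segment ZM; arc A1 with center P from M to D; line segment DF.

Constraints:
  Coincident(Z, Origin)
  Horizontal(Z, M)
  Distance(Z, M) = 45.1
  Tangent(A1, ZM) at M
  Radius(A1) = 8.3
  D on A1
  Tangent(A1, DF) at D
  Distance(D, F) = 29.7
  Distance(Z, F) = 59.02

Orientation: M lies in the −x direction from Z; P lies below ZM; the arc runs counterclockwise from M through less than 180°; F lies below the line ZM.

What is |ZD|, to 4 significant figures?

54.11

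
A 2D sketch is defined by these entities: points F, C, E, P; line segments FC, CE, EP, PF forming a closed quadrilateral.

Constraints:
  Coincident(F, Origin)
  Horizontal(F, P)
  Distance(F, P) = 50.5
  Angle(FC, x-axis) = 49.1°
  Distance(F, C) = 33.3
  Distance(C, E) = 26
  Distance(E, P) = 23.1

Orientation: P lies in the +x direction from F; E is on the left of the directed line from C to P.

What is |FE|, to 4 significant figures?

52.93

Checks: |CE| = 26.00 ✓; |EP| = 23.10 ✓.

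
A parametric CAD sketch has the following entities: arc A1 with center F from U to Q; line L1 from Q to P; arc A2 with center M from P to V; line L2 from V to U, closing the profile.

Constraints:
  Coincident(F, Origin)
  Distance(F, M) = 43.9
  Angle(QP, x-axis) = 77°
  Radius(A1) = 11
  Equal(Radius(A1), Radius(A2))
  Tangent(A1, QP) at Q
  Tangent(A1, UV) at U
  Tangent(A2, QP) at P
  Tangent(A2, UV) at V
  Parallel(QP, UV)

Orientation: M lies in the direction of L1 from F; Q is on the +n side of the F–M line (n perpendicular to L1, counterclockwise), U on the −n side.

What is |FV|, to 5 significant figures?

45.257

The slot axis is L1's direction at 77.0°, so u = (cos 77.0°, sin 77.0°) = (0.22495, 0.97437) and n = (−sin 77.0°, cos 77.0°) = (-0.97437, 0.22495). F is at the origin and M lies 43.9 along u from F, so M = 43.9·u = (9.8754, 42.775). Tangency of A1 to both parallel lines with radius 11.0 puts Q and U at F ± 11.0·n: Q = (-10.718, 2.4745), U = (10.718, -2.4745). Equal radii place P and V the same way about M: P = M + 11.0·n = (-0.84272, 45.249), V = M − 11.0·n = (20.593, 40.300). Then |FV| = |V − F| = 45.257.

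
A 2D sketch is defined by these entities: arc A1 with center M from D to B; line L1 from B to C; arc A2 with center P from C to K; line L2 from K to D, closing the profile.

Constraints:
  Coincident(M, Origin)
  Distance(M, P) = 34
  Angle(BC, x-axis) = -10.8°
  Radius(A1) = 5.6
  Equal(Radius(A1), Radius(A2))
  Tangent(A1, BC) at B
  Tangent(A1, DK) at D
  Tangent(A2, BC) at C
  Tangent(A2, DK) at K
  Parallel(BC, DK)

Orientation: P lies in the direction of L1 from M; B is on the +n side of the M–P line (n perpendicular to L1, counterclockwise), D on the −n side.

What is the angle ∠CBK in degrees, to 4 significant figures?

18.23°

Tangency of A1 to both parallel lines with radius 5.6 puts B and D at M ± 5.6·n: B = (1.049, 5.501), D = (-1.049, -5.501). Equal radii place C and K the same way about P: C = P + 5.6·n = (34.45, -0.8702), K = P − 5.6·n = (32.35, -11.87). Then cos ∠CBK = BC·BK / (|BC||BK|), giving 18.23°.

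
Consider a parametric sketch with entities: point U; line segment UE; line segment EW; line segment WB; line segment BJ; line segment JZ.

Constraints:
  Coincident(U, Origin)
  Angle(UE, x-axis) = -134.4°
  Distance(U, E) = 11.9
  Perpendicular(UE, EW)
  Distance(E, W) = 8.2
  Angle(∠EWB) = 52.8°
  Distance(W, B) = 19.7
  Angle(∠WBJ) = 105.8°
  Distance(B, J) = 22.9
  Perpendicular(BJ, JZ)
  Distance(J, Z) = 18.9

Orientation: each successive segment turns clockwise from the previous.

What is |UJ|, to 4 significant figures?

25.44

∠EWB = 52.8° gives WB at 8.400° from the x-axis; with |WB| = 19.7, B = (5.304, 0.1129). ∠WBJ = 105.8° gives BJ at -65.80° from the x-axis; with |BJ| = 22.9, J = (14.69, -20.77). Then |UJ| = |J − U| = 25.44.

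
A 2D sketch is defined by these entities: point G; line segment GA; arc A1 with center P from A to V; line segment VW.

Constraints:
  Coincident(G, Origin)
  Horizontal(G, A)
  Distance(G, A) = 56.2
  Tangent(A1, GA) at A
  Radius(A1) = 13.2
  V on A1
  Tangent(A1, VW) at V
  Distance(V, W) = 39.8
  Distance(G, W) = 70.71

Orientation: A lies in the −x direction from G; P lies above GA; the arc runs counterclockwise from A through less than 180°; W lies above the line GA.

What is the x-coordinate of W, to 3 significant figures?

-45.8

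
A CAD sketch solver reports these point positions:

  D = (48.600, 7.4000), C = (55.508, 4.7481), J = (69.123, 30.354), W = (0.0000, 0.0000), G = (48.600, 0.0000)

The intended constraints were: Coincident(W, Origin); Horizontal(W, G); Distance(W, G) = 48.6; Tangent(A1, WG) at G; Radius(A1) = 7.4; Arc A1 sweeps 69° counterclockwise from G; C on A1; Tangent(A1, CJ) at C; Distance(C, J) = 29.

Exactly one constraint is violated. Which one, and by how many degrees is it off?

Tangent(A1, CJ) at C — off by 7.00°.

W = (0.00, 0.00) ✓; W.y = 0.00, G.y = 0.00 ✓; |WG| = 48.60 ✓; ∠(DG, GW) = 90.00° ✓; |DG| = 7.400 ✓; bearing(D→C) − bearing(D→G) = 69.00° ✓; |DC| = 7.400 ✓; ∠(DC, CJ) = 97.00° ✗; |CJ| = 29.00 ✓.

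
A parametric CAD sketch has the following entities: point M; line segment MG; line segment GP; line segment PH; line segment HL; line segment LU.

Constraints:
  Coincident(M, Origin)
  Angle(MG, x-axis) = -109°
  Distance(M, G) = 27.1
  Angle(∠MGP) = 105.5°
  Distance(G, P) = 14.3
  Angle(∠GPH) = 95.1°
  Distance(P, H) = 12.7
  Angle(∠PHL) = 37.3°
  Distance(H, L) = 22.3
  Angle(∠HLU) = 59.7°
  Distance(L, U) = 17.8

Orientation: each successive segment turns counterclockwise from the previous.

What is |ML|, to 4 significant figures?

30.89

M is at the origin; MG runs at -109.0° with length 27.1, so G = (-8.823, -25.62). ∠MGP = 105.5° gives GP at -34.50° from the x-axis; with |GP| = 14.3, P = (2.962, -33.72). ∠GPH = 95.1° gives PH at 50.40° from the x-axis; with |PH| = 12.7, H = (11.06, -23.94). ∠PHL = 37.3° gives HL at -166.9° from the x-axis; with |HL| = 22.3, L = (-10.66, -28.99). Then |ML| = |L − M| = 30.89.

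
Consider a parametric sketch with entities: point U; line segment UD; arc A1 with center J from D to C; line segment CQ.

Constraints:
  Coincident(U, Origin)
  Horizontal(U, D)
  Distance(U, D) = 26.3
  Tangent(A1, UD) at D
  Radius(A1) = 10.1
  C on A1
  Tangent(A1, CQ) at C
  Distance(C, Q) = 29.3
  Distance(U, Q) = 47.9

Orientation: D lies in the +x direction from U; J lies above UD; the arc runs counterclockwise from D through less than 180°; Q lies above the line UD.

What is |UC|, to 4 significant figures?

38.27

Checks: U = (0.00, 0.00) ✓; |JC| = 10.10 ✓; ∠(JC, CQ) = 90.00° ✓; |CQ| = 29.30 ✓; |UQ| = 47.90 ✓.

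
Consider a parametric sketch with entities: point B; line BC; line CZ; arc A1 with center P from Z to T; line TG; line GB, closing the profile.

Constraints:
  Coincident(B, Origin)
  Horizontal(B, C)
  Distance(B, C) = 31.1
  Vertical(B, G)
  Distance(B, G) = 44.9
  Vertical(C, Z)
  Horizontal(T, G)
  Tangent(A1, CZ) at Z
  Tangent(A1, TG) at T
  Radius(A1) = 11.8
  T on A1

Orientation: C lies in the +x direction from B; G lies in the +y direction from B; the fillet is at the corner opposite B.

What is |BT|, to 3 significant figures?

48.9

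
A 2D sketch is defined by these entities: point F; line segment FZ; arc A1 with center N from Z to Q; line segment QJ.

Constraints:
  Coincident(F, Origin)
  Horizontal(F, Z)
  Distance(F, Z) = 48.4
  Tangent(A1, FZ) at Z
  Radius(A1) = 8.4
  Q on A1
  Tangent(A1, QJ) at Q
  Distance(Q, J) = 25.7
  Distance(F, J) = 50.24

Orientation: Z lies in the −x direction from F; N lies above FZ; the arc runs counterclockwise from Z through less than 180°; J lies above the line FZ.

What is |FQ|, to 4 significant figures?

40.76

Checks: |NQ| = 8.400 ✓; ∠(NQ, QJ) = 90.00° ✓; |QJ| = 25.70 ✓; |FJ| = 50.24 ✓.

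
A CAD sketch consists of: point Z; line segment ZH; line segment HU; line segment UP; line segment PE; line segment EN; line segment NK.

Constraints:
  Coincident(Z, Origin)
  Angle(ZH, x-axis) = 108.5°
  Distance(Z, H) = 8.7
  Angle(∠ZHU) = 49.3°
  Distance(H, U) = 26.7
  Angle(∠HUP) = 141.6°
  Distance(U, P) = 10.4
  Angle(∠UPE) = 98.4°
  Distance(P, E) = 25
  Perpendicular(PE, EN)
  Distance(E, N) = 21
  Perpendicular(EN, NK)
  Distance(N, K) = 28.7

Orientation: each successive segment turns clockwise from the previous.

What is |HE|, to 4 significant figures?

35.91

Z is at the origin; ZH runs at 108.5° with length 8.7, so H = (-2.761, 8.250). ∠ZHU = 49.3° gives HU at -22.20° from the x-axis; with |HU| = 26.7, U = (21.96, -1.838). ∠HUP = 141.6° gives UP at -60.60° from the x-axis; with |UP| = 10.4, P = (27.07, -10.90). ∠UPE = 98.4° gives PE at -142.2° from the x-axis; with |PE| = 25.0, E = (7.312, -26.22). Then |HE| = |E − H| = 35.91.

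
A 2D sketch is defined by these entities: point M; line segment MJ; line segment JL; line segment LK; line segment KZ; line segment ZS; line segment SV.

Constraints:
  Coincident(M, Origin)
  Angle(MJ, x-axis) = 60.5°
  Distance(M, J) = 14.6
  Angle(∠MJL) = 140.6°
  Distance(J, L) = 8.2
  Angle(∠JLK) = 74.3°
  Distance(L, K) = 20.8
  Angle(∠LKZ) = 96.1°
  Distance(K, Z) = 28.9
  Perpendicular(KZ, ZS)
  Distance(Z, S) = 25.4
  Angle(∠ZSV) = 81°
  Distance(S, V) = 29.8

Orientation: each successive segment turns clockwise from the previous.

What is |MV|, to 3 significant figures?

20.3

The perpendicularity gives ZS at right angles to KZ, so ZS runs at 102°; with |ZS| = 25.4, S = (-16.6, 14.1). ∠ZSV = 81.0° gives SV at 2.50° from the x-axis; with |SV| = 29.8, V = (13.2, 15.4). Then |MV| = |V − M| = 20.3.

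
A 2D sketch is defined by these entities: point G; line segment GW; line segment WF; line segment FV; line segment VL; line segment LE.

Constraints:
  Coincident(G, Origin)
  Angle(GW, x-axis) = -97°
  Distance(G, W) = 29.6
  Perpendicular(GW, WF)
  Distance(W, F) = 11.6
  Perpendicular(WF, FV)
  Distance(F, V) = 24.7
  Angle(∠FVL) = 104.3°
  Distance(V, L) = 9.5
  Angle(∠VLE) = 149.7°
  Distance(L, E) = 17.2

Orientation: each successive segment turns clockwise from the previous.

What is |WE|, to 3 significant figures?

26.4

G is at the origin; GW runs at -97.0° with length 29.6, so W = (-3.61, -29.4). GW ⟂ WF, so WF runs at 173°; with |WF| = 11.6, F = (-15.1, -28.0). WF ⟂ FV, so FV runs at 83.0°; with |FV| = 24.7, V = (-12.1, -3.45). ∠FVL = 104.3° gives VL at 7.30° from the x-axis; with |VL| = 9.5, L = (-2.69, -2.24). ∠VLE = 149.7° gives LE at -23.0° from the x-axis; with |LE| = 17.2, E = (13.1, -8.96). Then |WE| = |E − W| = 26.4.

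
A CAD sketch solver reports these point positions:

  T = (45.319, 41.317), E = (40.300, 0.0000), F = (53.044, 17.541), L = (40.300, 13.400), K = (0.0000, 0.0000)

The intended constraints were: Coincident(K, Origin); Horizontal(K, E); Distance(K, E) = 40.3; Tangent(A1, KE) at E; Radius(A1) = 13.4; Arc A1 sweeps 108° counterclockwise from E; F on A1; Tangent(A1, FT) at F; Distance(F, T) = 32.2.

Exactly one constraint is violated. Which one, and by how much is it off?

Distance(F, T) = 32.2 — off by 7.20.

K = (0.00, 0.00) ✓; K.y = 0.00, E.y = 0.00 ✓; |KE| = 40.30 ✓; ∠(LE, EK) = 90.00° ✓; |LE| = 13.40 ✓; bearing(L→F) − bearing(L→E) = 108.0° ✓; |LF| = 13.40 ✓; ∠(LF, FT) = 90.00° ✓; |FT| = 25.00 ✗.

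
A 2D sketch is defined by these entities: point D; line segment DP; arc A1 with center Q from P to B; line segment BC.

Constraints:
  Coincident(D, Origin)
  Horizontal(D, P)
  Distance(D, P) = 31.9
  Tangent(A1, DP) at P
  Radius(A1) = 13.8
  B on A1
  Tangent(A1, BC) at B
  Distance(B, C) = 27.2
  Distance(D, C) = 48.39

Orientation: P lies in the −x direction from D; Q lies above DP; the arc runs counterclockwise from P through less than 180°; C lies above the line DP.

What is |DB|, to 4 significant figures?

24.26

D is at the origin; D and P share the same y with |DP| = 31.9 and P on the −x side, so P = (-31.90, 0.000). The tangent condition forces QP to be normal to DP, so Q = P + (0, 13.8) = (-31.90, 13.80). Since QB ⟂ BC (tangency), |QC| = √(13.8² + 27.2²) = 30.50 regardless of where B sits on A1. So C lies on both circle(D, 48.39) and circle(Q, 30.50); the above-DP intersection is C = (-22.53, 42.83). B is the foot of the tangent from C: B = (-18.27, 15.96).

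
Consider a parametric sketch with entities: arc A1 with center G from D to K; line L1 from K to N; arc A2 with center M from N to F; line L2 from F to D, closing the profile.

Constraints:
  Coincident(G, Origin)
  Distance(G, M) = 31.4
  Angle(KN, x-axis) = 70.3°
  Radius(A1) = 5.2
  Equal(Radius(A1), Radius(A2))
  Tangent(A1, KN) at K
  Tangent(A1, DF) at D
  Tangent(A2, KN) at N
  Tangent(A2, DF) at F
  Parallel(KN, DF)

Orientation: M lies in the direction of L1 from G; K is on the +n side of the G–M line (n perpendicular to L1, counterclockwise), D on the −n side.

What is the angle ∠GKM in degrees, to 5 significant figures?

80.597°

G is at the origin and M lies 31.4 along u from G, so M = 31.4·u = (10.585, 29.562). Tangency of A1 to both parallel lines with radius 5.2 puts K and D at G ± 5.2·n: K = (-4.8956, 1.7529), D = (4.8956, -1.7529). Then cos ∠GKM = KG·KM / (|KG||KM|), giving 80.597°.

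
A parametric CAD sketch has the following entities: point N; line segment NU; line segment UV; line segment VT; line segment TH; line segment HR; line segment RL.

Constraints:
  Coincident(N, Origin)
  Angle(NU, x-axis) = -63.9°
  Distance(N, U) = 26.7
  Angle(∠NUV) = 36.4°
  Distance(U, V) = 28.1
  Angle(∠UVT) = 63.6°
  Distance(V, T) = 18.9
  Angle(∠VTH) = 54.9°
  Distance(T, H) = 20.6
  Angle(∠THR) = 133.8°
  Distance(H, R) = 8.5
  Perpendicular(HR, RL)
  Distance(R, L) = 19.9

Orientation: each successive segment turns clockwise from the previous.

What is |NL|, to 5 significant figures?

21.492

∠THR = 133.8° gives HR at -135.20° from the x-axis; with |HR| = 8.5, R = (-3.5795, -26.453). The perpendicularity gives RL at right angles to HR, so RL runs at 134.80°; with |RL| = 19.9, L = (-17.602, -12.332). Then |NL| = |L − N| = 21.492.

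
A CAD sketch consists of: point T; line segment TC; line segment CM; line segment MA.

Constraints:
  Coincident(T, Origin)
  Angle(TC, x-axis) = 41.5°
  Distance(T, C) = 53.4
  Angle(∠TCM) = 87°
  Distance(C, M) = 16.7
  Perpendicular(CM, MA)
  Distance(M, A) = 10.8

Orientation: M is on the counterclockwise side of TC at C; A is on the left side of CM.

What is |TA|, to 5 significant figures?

44.742

T is at the origin; TC runs at 41.5° with length 53.4, so C = 53.4·(cos 41.5°, sin 41.5°) = (39.994, 35.384). ∠TCM = 87.0°, so CM runs at 41.5° + (180° − 87.0°) = 134.50° from the x-axis; with |CM| = 16.7, M = C + 16.7·(cos 134.50°, sin 134.50°) = (28.289, 47.295). CM ⟂ MA; with |MA| = 10.8 on the left of CM, A = M + 10.8·(-0.71325, -0.70091) = (20.586, 39.725). Then |TA| = |A − T| = 44.742.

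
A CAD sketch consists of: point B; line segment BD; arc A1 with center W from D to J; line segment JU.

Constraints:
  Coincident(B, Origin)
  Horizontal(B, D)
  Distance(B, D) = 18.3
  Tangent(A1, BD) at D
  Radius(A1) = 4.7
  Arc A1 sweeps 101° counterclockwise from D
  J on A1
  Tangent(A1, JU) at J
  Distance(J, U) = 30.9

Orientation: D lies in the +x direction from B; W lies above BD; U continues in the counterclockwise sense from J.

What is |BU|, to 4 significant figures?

39.76

B is at the origin; BD is horizontal with |BD| = 18.3 and D on the +x side, so D = (18.30, 0.000). Since A1 is tangent to BD there, WD ⟂ BD, so W = D + (0, 4.7) = (18.30, 4.700). On A1, D sits at bearing -90° from W; a 101° counterclockwise sweep puts J at bearing 11°, so J = W + 4.7·(cos 11°, sin 11°) = (22.91, 5.597). The tangent condition forces WJ to be normal to JU, so JU runs along (−sin 11°, cos 11°); with |JU| = 30.9, U = (17.02, 35.93). Then |BU| = |U − B| = 39.76.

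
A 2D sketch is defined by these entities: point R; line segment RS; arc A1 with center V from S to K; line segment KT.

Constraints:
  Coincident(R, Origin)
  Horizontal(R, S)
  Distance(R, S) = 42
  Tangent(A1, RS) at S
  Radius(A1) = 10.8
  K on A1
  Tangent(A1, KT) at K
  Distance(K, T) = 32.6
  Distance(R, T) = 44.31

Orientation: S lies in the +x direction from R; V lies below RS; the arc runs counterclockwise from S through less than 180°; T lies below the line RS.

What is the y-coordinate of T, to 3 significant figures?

-38.6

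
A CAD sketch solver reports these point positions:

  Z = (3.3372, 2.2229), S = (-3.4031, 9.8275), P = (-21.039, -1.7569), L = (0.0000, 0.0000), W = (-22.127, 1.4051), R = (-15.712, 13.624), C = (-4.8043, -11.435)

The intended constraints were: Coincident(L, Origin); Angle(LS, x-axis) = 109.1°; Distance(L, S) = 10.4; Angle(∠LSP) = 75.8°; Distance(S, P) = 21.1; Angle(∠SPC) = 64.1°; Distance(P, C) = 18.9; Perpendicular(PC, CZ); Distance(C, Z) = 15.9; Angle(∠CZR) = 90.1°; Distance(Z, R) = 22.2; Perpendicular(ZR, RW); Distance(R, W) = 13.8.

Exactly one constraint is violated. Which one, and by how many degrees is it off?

Perpendicular(ZR, RW) — off by 3.20°.

L = (0.00, 0.00) ✓; LS at 109.1° ✓; |LS| = 10.40 ✓; ∠LSP = 75.80° ✓; |SP| = 21.10 ✓; ∠SPC = 64.10° ✓; |PC| = 18.90 ✓; ∠(PC, CZ) = 90.00° ✓; |CZ| = 15.90 ✓; ∠CZR = 90.10° ✓; |ZR| = 22.20 ✓; ∠(ZR, RW) = 93.20° ✗; |RW| = 13.80 ✓.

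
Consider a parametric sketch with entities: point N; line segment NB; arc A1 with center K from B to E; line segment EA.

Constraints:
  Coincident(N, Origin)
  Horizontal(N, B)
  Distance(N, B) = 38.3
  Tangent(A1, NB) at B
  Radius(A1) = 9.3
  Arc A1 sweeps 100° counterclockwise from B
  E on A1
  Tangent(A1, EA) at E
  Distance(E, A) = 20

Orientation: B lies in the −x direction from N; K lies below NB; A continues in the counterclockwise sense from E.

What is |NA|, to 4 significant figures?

53.59

On A1, B sits at bearing 90° from K; a 100° counterclockwise sweep puts E at bearing 190°, so E = K + 9.3·(cos 190°, sin 190°) = (-47.46, -10.91). The tangent condition forces KE to be normal to EA, so EA runs along (−sin 190°, cos 190°); with |EA| = 20.0, A = (-43.99, -30.61). Then |NA| = |A − N| = 53.59.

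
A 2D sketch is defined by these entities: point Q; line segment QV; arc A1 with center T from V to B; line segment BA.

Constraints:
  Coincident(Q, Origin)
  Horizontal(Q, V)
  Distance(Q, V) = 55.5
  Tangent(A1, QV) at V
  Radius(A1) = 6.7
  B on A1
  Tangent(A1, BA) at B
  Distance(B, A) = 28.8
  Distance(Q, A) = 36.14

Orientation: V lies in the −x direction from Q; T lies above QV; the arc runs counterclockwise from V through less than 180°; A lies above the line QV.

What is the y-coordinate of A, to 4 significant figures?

20.84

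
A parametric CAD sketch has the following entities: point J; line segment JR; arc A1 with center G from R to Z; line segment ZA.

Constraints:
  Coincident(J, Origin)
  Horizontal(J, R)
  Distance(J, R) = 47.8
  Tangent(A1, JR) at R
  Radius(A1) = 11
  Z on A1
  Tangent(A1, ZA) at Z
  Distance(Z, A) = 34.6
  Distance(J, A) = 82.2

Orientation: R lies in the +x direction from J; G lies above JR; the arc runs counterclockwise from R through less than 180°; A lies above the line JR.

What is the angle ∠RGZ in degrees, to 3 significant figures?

62.2°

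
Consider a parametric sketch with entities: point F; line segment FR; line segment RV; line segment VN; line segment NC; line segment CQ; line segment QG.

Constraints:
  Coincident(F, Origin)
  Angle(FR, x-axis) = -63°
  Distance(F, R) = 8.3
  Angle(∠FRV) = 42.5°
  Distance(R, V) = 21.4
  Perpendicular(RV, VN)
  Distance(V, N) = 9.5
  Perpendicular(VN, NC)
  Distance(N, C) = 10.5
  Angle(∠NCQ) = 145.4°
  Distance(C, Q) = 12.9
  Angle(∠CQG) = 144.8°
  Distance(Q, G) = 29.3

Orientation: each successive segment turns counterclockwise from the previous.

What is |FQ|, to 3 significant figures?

6.77

F is at the origin; FR runs at -63.0° with length 8.3, so R = (3.77, -7.40). ∠FRV = 42.5° gives RV at 74.5° from the x-axis; with |RV| = 21.4, V = (9.49, 13.2). RV ⟂ VN, so VN runs at 164°; with |VN| = 9.5, N = (0.333, 15.8). VN is perpendicular to NC, so NC runs at -106°; with |NC| = 10.5, C = (-2.47, 5.65). ∠NCQ = 145.4° gives CQ at -70.9° from the x-axis; with |CQ| = 12.9, Q = (1.75, -6.54). Then |FQ| = |Q − F| = 6.77.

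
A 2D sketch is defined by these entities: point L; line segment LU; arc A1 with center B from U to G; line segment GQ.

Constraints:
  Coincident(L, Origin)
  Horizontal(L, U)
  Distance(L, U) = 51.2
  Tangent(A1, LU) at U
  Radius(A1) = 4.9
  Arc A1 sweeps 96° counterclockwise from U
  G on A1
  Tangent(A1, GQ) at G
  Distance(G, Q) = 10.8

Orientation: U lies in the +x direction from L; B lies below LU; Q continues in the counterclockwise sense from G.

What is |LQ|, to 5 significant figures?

50.130

L is at the origin; LU is horizontal with |LU| = 51.2 and U on the +x side, so U = (51.200, 0.0000). Tangency of A1 to LU means the radius BU is perpendicular to LU, so B = U + (0, -4.9) = (51.200, -4.9000). On A1, U sits at bearing 90° from B; a 96° counterclockwise sweep puts G at bearing 186°, so G = B + 4.9·(cos 186°, sin 186°) = (46.327, -5.4122). A1 meets GQ tangentially, so BG is at right angles to GQ, so GQ runs along (−sin 186°, cos 186°); with |GQ| = 10.8, Q = (47.456, -16.153). Then |LQ| = |Q − L| = 50.130.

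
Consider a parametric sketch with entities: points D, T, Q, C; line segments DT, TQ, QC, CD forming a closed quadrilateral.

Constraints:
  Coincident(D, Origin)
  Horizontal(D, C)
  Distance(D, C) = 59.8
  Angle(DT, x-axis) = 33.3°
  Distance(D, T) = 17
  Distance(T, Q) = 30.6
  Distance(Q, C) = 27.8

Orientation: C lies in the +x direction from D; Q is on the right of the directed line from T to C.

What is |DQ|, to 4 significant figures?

37.50

Checks: |TQ| = 30.60 ✓; |QC| = 27.80 ✓.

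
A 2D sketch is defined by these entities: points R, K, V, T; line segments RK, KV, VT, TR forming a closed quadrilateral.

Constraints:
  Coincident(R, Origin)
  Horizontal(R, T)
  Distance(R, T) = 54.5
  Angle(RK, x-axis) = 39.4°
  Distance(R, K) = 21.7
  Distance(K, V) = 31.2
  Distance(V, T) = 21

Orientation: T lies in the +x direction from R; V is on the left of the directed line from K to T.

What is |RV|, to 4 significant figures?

51.34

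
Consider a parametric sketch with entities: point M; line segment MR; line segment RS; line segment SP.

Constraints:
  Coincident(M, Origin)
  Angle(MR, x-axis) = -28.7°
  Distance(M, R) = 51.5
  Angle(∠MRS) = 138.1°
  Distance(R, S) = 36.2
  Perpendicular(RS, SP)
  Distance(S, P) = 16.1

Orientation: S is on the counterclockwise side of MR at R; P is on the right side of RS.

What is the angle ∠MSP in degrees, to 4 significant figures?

114.8°

M is at the origin; MR runs at -28.7° with length 51.5, so R = 51.5·(cos -28.7°, sin -28.7°) = (45.17, -24.73). ∠MRS = 138.1°, so RS runs at -28.7° + (180° − 138.1°) = 13.20° from the x-axis; with |RS| = 36.2, S = R + 36.2·(cos 13.20°, sin 13.20°) = (80.42, -16.47). RS ⟂ SP; with |SP| = 16.1 on the right of RS, P = S + 16.1·(0.2284, -0.9736) = (84.09, -32.14). Then cos ∠MSP = SM·SP / (|SM||SP|), giving 114.8°.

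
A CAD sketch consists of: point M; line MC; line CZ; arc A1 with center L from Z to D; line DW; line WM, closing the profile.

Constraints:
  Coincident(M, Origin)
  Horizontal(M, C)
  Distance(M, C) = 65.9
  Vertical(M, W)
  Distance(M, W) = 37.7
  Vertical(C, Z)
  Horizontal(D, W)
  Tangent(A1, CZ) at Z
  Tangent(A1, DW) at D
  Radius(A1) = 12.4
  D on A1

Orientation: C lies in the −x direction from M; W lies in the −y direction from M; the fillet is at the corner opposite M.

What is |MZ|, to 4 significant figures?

70.59

The virtual corner opposite M is at (-65.90, -37.70). A1 meets CZ tangentially, so LZ is at right angles to CZ and tangency of A1 to DW means the radius LD is perpendicular to DW, with radius 12.4, so the center L sits 12.4 in from both sides at L = (-53.50, -25.30). That places the tangent points at Z = (-65.90, -25.30) on CZ and D = (-53.50, -37.70) on DW. Then |MZ| = |Z − M| = 70.59.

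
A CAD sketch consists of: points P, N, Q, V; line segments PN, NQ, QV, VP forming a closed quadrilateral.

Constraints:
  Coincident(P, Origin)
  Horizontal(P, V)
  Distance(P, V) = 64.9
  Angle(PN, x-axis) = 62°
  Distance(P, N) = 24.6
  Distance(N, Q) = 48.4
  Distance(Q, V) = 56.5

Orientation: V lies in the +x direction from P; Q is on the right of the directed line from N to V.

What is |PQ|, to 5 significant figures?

30.512

P is at the origin; P and V share the same y with |PV| = 64.9 and V in +x, so V = (64.9, 0). PN runs at 62.0° with |PN| = 24.6, so N = (11.549, 21.721). Q is determined by |NQ| = 48.4 and |QV| = 56.5 together: it lies at the intersection of circle(N, 48.4) and circle(V, 56.5). With |NV| = 57.603, the foot of the radical line on NV is 21.426 from N and the perpendicular offset is √(48.4² − 21.426²) = 43.399. Taking the right-of-NV solution: Q = (15.029, -26.554).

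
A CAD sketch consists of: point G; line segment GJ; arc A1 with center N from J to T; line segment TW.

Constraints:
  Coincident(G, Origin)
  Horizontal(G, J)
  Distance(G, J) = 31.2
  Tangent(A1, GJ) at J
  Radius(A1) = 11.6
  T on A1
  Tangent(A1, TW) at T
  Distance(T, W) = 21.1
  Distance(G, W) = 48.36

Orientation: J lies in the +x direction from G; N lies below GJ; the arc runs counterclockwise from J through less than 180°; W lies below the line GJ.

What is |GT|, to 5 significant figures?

27.843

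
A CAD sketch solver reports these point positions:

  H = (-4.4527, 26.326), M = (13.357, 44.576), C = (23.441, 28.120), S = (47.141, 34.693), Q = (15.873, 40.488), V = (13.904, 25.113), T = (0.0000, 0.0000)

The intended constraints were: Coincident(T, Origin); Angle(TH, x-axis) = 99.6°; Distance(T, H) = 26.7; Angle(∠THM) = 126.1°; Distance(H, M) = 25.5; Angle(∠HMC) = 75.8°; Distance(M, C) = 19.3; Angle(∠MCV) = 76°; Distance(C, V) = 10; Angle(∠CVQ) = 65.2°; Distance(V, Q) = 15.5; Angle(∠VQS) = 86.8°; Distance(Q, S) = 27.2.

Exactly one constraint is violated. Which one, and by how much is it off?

Distance(Q, S) = 27.2 — off by 4.60.

T = (0.00, 0.00) ✓; TH at 99.60° ✓; |TH| = 26.70 ✓; ∠THM = 126.1° ✓; |HM| = 25.50 ✓; ∠HMC = 75.80° ✓; |MC| = 19.30 ✓; ∠MCV = 76.00° ✓; |CV| = 10.00 ✓; ∠CVQ = 65.20° ✓; |VQ| = 15.50 ✓; ∠VQS = 86.80° ✓; |QS| = 31.80 ✗.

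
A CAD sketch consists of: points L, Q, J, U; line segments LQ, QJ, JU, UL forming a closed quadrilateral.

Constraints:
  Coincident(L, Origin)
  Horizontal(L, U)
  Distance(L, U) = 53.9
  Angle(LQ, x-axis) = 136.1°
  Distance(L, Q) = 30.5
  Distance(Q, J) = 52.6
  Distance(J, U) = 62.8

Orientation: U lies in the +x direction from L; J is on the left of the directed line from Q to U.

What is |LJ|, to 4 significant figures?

56.51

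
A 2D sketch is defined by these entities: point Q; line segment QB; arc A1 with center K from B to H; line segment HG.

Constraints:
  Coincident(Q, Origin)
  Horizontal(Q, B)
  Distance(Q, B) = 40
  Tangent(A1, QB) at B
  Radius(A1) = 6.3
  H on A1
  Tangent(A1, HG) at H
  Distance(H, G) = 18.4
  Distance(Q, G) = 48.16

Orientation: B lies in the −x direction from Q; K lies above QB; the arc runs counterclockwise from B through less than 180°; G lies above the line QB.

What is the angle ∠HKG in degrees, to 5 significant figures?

71.099°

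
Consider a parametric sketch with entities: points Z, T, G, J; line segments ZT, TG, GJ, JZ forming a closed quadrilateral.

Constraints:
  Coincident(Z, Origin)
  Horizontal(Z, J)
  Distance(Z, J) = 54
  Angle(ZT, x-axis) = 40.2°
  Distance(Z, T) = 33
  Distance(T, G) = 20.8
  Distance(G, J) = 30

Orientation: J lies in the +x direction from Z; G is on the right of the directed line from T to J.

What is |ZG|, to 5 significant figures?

24.011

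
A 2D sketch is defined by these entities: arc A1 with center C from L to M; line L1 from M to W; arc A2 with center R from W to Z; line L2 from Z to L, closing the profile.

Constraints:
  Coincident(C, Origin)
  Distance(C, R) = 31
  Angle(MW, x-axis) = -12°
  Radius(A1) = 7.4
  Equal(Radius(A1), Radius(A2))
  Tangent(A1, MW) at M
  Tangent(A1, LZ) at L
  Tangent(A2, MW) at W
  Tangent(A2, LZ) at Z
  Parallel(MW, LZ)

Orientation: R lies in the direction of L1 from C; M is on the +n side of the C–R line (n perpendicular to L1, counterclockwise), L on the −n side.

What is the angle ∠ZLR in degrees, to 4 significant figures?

13.43°

The slot axis is L1's direction at -12.0°, so u = (cos -12.0°, sin -12.0°) = (0.9781, -0.2079) and n = (−sin -12.0°, cos -12.0°) = (0.2079, 0.9781). C is at the origin and R lies 31.0 along u from C, so R = 31.0·u = (30.32, -6.445). Tangency of A1 to both parallel lines with radius 7.4 puts M and L at C ± 7.4·n: M = (1.539, 7.238), L = (-1.539, -7.238). Equal radii place W and Z the same way about R: W = R + 7.4·n = (31.86, 0.7930), Z = R − 7.4·n = (28.78, -13.68). Then cos ∠ZLR = LZ·LR / (|LZ||LR|), giving 13.43°.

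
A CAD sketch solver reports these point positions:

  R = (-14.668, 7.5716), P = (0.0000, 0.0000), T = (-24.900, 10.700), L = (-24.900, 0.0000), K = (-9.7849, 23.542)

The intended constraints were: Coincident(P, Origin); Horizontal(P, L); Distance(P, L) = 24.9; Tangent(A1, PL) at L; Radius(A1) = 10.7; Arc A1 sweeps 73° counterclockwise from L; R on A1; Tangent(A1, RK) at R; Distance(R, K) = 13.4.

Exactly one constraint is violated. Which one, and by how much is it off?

Distance(R, K) = 13.4 — off by 3.30.

P = (0.00, 0.00) ✓; P.y = 0.00, L.y = 0.00 ✓; |PL| = 24.90 ✓; ∠(TL, LP) = 90.00° ✓; |TL| = 10.70 ✓; bearing(T→R) − bearing(T→L) = 73.00° ✓; |TR| = 10.70 ✓; ∠(TR, RK) = 90.00° ✓; |RK| = 16.70 ✗.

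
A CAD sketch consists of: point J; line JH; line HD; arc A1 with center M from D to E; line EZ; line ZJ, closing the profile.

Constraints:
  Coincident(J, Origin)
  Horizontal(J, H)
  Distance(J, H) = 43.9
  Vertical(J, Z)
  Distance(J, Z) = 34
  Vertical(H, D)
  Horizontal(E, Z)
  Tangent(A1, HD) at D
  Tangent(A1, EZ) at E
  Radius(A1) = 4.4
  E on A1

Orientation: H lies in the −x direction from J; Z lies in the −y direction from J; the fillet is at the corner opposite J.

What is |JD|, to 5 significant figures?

52.947

J is at the origin; JH is horizontal with |JH| = 43.9 and H on the −x side, so H = (-43.900, 0.0000). JZ is vertical with |JZ| = 34.0 and Z on the −y side, so Z = (0.0000, -34.000). The virtual corner opposite J is at (-43.900, -34.000). Tangency of A1 to HD means the radius MD is perpendicular to HD and since A1 is tangent to EZ there, ME ⟂ EZ, with radius 4.4, so the center M sits 4.4 in from both sides at M = (-39.500, -29.600). That places the tangent points at D = (-43.900, -29.600) on HD and E = (-39.500, -34.000) on EZ. Then |JD| = |D − J| = 52.947.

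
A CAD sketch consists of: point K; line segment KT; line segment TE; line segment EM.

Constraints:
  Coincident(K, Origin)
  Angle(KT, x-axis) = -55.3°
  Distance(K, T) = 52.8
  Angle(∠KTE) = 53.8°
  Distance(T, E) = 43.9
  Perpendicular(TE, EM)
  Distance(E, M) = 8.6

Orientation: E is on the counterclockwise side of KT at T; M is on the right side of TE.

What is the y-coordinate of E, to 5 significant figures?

-1.9259

K is at the origin; KT runs at -55.3° with length 52.8, so T = 52.8·(cos -55.3°, sin -55.3°) = (30.058, -43.409). ∠KTE = 53.8°, so TE runs at -55.3° + (180° − 53.8°) = 70.900° from the x-axis; with |TE| = 43.9, E = T + 43.9·(cos 70.900°, sin 70.900°) = (44.423, -1.9259). So E.y = -1.9259.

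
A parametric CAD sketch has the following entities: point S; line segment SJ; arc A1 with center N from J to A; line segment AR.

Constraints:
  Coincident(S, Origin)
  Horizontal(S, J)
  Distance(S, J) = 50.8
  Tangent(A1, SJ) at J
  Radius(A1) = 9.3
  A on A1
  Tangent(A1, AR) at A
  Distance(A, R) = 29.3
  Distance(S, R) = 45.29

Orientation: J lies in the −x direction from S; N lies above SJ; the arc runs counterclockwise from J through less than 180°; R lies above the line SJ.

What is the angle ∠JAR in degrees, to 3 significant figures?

146°

Checks: ∠(NJ, JS) = 90.00° ✓; |NJ| = 9.300 ✓; |NA| = 9.300 ✓; ∠(NA, AR) = 90.00° ✓; |AR| = 29.30 ✓; |SR| = 45.29 ✓.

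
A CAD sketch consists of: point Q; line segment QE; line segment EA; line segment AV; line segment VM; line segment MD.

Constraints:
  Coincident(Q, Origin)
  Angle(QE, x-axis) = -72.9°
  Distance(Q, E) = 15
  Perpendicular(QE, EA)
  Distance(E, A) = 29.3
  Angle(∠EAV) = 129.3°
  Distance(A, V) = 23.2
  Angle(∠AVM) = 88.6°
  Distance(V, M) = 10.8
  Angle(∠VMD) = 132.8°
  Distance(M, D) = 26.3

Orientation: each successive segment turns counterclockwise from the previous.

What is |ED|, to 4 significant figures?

22.45

Q is at the origin; QE runs at -72.9° with length 15.0, so E = (4.411, -14.34). QE ⟂ EA, so EA runs at 17.10°; with |EA| = 29.3, A = (32.42, -5.722). ∠EAV = 129.3° gives AV at 67.80° from the x-axis; with |AV| = 23.2, V = (41.18, 15.76). ∠AVM = 88.6° gives VM at 159.2° from the x-axis; with |VM| = 10.8, M = (31.09, 19.59). ∠VMD = 132.8° gives MD at -153.6° from the x-axis; with |MD| = 26.3, D = (7.528, 7.900). Then |ED| = |D − E| = 22.45.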